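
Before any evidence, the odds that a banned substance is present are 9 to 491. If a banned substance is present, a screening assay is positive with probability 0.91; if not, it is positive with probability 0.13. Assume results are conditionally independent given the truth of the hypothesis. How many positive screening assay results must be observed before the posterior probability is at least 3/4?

Prior odds = 9/491.
Likelihood ratio of a positive = 0.91/0.13 = 7.
Target odds: 0.75 ÷ 0.25 = 3.
Need (9/491) × 7ⁿ ≥ 3, i.e. 7ⁿ ≥ 491/3.
7² = 49 falls short of 491/3 but 7³ = 343 reaches it, so n = 3.

3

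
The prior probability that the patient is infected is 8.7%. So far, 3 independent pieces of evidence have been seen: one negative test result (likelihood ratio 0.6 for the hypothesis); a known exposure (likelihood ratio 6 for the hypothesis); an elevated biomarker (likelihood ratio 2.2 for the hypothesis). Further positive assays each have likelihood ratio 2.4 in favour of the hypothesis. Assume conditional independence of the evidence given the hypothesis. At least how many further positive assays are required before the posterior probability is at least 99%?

6

Prior odds = 0.087/0.913 = 87/913.
Combined Bayes factor of the evidence already in hand = 0.6 × 6 × 2.2 = 7.92.
Odds after that evidence = (87/913) × 7.92 = 1566/2075.
Target odds = 0.99/0.01 = 99.
Need 2.4ⁿ ≥ 99 ÷ (1566/2075) = 22825/174.
2.4⁵ = 79.62624 falls short of 22825/174 but 2.4⁶ = 2985984/15625 reaches it, so n = 6.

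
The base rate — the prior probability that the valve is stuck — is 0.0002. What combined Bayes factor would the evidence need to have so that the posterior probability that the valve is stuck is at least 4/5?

19996

Prior odds = 0.0002/0.9998 = 1/4999.
Target odds = 0.8/0.2 = 4.
Required Bayes factor = 4 ÷ (1/4999) = 19996.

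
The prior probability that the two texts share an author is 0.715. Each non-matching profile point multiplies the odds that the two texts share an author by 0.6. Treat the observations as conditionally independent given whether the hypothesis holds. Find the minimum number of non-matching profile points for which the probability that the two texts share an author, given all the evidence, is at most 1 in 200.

13

Prior odds: 0.715 ÷ 0.285 = 143/57.
Likelihood ratio per non-matching profile point = 0.6.
Target posterior odds = 0.005/0.995 = 1/199.
Require 0.6ⁿ ≤ 1/199 ÷ (143/57) = 57/28457.
0.6¹² = 531441/244140625 is still above 57/28457 but 0.6¹³ ≈0.00130607 is at or below it, so n = 13.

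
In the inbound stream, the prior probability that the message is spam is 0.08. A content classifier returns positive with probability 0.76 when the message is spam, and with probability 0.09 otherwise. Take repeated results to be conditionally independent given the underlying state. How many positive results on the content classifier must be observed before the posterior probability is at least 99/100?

Prior odds: 0.08 ÷ 0.92 = 2/23.
Likelihood ratio of a positive result = 0.76/0.09 = 76/9.
Target odds: 0.99 ÷ 0.01 = 99.
Need (2/23) × (76/9)ⁿ ≥ 99, i.e. (76/9)ⁿ ≥ 1138.5.
(76/9)³ = 438976/729 falls short of 1138.5 but (76/9)⁴ = 33362176/6561 reaches it, so n = 4.

4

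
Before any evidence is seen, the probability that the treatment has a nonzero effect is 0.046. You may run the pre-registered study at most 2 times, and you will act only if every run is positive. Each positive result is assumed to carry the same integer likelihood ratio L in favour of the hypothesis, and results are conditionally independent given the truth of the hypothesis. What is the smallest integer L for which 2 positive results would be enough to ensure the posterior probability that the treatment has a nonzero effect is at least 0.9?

14

Prior odds = 0.046/0.954 = 23/477.
Target odds = 0.9/0.1 = 9.
Need L² ≥ 9 ÷ (23/477) = 4293/23.
13² = 169 < 4293/23 ≤ 196 = 14², so L = 14.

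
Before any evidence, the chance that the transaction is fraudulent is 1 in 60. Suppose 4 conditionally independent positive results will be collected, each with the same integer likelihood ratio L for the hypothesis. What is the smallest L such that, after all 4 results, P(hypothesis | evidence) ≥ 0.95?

Prior odds = (1/60)/(59/60) = 1/59.
Target odds = 0.95/0.05 = 19.
Need L⁴ ≥ 19 ÷ (1/59) = 1121.
5⁴ = 625 < 1121 ≤ 1296 = 6⁴, so L = 6.

6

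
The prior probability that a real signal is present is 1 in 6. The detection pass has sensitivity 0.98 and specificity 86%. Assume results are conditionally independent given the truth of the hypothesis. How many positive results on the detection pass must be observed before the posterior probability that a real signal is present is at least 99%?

Prior odds = (1/6)/(5/6) = 0.2.
False-positive rate = 1 − 0.86 = 0.14; likelihood ratio of a positive = 0.98/0.14 = 7.
Target posterior odds = 0.99/0.01 = 99.
Require 7ⁿ ≥ 99 ÷ 0.2 = 495.
7³ = 343 falls short of 495 but 7⁴ = 2401 reaches it, so n = 4.

4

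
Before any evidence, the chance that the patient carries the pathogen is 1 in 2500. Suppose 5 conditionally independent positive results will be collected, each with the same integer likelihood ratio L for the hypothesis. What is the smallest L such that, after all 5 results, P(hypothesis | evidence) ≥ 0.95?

Prior odds = 0.0004/0.9996 = 1/2499.
Target odds = 0.95/0.05 = 19.
Need L⁵ ≥ 19 ÷ (1/2499) = 47481.
8⁵ = 32768 < 47481 ≤ 59049 = 9⁵, so L = 9.

9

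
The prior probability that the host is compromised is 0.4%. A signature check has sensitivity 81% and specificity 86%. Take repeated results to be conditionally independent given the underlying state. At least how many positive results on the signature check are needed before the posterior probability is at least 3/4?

4

Prior odds = 0.004/0.996 = 1/249.
False-positive rate = 1 − 0.86 = 0.14; likelihood ratio of a positive = 0.81/0.14 = 81/14.
Target posterior odds = 0.75/0.25 = 3.
Require (81/14)ⁿ ≥ 3 ÷ (1/249) = 747.
(81/14)³ = 531441/2744 falls short of 747 but (81/14)⁴ = 43046721/38416 reaches it, so n = 4.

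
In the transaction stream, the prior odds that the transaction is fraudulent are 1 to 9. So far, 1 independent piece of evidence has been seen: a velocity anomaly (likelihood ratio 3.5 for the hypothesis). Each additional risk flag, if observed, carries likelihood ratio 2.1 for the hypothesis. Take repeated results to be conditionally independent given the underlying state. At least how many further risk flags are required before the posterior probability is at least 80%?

4

Prior odds = 1/9.
Bayes factor of the evidence already in hand = 3.5.
Odds after that evidence = (1/9) × 3.5 = 7/18.
Target odds = 0.8/0.2 = 4.
Need 2.1ⁿ ≥ 4 ÷ (7/18) = 72/7.
2.1³ = 9.261 falls short of 72/7 but 2.1⁴ = 19.4481 reaches it, so n = 4.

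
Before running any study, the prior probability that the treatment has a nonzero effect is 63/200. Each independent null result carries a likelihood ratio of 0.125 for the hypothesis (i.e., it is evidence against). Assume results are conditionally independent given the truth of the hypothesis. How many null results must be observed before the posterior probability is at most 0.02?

2

Prior odds: 0.315 ÷ 0.685 = 63/137.
Likelihood ratio per null result = 0.125.
Target odds: 0.02 ÷ 0.98 = 1/49.
Require 0.125ⁿ ≤ 1/49 ÷ (63/137) = 137/3087.
0.125¹ = 0.125 is still above 137/3087 but 0.125² = 0.015625 is at or below it, so n = 2.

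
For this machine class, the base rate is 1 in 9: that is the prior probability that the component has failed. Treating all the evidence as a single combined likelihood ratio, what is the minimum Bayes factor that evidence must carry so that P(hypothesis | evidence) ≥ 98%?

392

Prior odds = (1/9)/(8/9) = 0.125.
Target odds = 0.98/0.02 = 49.
Required Bayes factor = 49 ÷ 0.125 = 392.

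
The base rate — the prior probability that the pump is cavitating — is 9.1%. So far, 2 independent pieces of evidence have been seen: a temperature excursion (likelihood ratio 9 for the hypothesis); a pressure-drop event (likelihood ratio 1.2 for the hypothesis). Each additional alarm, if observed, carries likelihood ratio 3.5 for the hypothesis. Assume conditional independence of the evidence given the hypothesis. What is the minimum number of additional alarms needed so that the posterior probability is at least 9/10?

Prior odds = 0.091/0.909 = 91/909.
Combined Bayes factor of the evidence already in hand = 9 × 1.2 = 10.8.
Odds after that evidence = (91/909) × 10.8 = 546/505.
Target odds = 0.9/0.1 = 9.
Need 3.5ⁿ ≥ 9 ÷ (546/505) = 1515/182.
3.5¹ = 3.5 falls short of 1515/182 but 3.5² = 12.25 reaches it, so n = 2.

2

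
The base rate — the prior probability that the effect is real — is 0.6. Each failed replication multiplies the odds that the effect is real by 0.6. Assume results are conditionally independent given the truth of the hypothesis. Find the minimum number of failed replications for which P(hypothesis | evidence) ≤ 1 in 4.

Prior odds = 0.6/0.4 = 1.5.
Likelihood ratio per failed replication = 0.6.
Target posterior odds = 0.25/0.75 = 1/3.
Need 1.5 × 0.6ⁿ ≤ 1/3, i.e. 0.6ⁿ ≤ 2/9.
0.6² = 0.36 is still above 2/9 but 0.6³ = 0.216 is at or below it, so n = 3.

3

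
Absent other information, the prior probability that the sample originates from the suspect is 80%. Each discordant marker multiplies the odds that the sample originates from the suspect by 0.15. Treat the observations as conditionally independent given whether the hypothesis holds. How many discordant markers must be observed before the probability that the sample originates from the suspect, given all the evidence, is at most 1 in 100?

4

Prior odds: 0.8 ÷ 0.2 = 4.
Likelihood ratio per discordant marker = 0.15.
Target posterior odds = 0.01/0.99 = 1/99.
Need 4 × 0.15ⁿ ≤ 1/99, i.e. 0.15ⁿ ≤ 1/396.
0.15³ = 0.003375 is still above 1/396 but 0.15⁴ = 81/160000 is at or below it, so n = 4.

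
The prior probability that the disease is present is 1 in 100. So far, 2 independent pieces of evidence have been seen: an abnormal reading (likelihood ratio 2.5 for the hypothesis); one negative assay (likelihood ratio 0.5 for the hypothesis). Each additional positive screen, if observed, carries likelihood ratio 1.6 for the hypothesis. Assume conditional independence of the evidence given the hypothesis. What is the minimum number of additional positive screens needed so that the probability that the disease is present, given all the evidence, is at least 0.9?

Prior odds = 0.01/0.99 = 1/99.
Combined Bayes factor of the evidence already in hand = 2.5 × 0.5 = 1.25.
Odds after that evidence = (1/99) × 1.25 = 5/396.
Target odds = 0.9/0.1 = 9.
Need 1.6ⁿ ≥ 9 ÷ (5/396) = 712.8.
1.6¹³ ≈450.36 falls short of 712.8 but 1.6¹⁴ ≈720.576 reaches it, so n = 14.

14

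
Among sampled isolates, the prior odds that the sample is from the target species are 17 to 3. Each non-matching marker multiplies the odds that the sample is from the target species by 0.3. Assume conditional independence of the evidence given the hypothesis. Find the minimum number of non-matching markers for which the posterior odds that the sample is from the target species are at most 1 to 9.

4

Prior odds = 17/3.
Likelihood ratio per non-matching marker = 0.3.
Target odds = 1/9.
Require 0.3ⁿ ≤ 1/9 ÷ (17/3) = 1/51.
0.3³ = 0.027 is still above 1/51 but 0.3⁴ = 0.0081 is at or below it, so n = 4.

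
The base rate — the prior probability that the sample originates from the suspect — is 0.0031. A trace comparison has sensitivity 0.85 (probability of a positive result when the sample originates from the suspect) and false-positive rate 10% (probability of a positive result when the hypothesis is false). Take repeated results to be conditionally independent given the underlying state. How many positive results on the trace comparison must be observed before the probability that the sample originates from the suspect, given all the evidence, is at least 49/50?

5

Prior odds = 0.0031/0.9969 = 31/9969.
Likelihood ratio of a positive result = 0.85/0.1 = 8.5.
Target odds: 0.98 ÷ 0.02 = 49.
Require 8.5ⁿ ≥ 49 ÷ (31/9969) = 488481/31.
8.5⁴ = 5220.0625 falls short of 488481/31 but 8.5⁵ = 44370.53125 reaches it, so n = 5.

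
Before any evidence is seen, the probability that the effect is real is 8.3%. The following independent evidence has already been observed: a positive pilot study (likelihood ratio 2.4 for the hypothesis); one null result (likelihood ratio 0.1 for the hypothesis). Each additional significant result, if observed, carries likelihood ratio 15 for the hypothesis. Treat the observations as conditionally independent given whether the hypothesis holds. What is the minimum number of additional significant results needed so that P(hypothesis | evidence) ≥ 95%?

Prior odds = 0.083/0.917 = 83/917.
Combined Bayes factor of the evidence already in hand = 2.4 × 0.1 = 0.24.
Odds after that evidence = (83/917) × 0.24 = 498/22925.
Target odds = 0.95/0.05 = 19.
Need 15ⁿ ≥ 19 ÷ (498/22925) = 435575/498.
15² = 225 falls short of 435575/498 but 15³ = 3375 reaches it, so n = 3.

3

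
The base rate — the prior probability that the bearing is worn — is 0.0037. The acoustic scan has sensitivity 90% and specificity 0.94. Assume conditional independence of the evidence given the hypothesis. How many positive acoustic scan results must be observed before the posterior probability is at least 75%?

3

Prior odds: 0.0037 ÷ 0.9963 = 37/9963.
False-positive rate = 1 − 0.94 = 0.06; likelihood ratio of a positive = 0.9/0.06 = 15.
Target odds: 0.75 ÷ 0.25 = 3.
Need (37/9963) × 15ⁿ ≥ 3, i.e. 15ⁿ ≥ 29889/37.
15² = 225 falls short of 29889/37 but 15³ = 3375 reaches it, so n = 3.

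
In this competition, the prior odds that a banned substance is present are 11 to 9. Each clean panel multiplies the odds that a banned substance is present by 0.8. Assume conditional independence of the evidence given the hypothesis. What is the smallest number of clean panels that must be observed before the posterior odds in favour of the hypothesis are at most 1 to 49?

19

Prior odds = 11/9.
Likelihood ratio per clean panel = 0.8.
Target odds = 1/49.
Require 0.8ⁿ ≤ 1/49 ÷ (11/9) = 9/539.
0.8¹⁸ ≈0.0180144 is still above 9/539 but 0.8¹⁹ ≈0.0144115 is at or below it, so n = 19.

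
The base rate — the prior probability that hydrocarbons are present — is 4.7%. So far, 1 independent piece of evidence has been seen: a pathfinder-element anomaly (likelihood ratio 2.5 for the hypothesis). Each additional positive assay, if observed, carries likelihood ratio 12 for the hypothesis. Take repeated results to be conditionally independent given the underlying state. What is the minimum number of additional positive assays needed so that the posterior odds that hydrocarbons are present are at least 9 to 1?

Prior odds = 0.047/0.953 = 47/953.
Bayes factor of the evidence already in hand = 2.5.
Odds after that evidence = (47/953) × 2.5 = 235/1906.
Target odds = 9.
Need 12ⁿ ≥ 9 ÷ (235/1906) = 17154/235.
12¹ = 12 falls short of 17154/235 but 12² = 144 reaches it, so n = 2.

2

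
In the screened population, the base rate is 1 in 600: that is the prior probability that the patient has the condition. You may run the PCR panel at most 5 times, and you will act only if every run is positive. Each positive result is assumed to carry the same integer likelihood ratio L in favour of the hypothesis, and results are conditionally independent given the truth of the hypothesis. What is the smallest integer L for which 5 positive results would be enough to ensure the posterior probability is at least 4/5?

Prior odds = (1/600)/(599/600) = 1/599.
Target odds = 0.8/0.2 = 4.
Need L⁵ ≥ 4 ÷ (1/599) = 2396.
4⁵ = 1024 < 2396 ≤ 3125 = 5⁵, so L = 5.

5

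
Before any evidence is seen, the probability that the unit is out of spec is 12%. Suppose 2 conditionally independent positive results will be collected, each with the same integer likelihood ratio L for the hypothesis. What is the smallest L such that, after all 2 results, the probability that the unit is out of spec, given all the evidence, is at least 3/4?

5

Prior odds = 0.12/0.88 = 3/22.
Target odds = 0.75/0.25 = 3.
Need L² ≥ 3 ÷ (3/22) = 22.
4² = 16 < 22 ≤ 25 = 5², so L = 5.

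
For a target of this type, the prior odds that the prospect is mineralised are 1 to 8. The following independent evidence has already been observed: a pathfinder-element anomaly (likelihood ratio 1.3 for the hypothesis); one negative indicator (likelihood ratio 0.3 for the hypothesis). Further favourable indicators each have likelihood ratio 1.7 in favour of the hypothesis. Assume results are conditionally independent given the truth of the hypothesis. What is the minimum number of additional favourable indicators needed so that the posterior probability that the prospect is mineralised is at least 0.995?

Prior odds = 0.125.
Combined Bayes factor of the evidence already in hand = 1.3 × 0.3 = 0.39.
Odds after that evidence = 0.125 × 0.39 = 0.04875.
Target odds = 0.995/0.005 = 199.
Need 1.7ⁿ ≥ 199 ÷ 0.04875 = 159200/39.
1.7¹⁵ ≈2862.42 falls short of 159200/39 but 1.7¹⁶ ≈4866.12 reaches it, so n = 16.

16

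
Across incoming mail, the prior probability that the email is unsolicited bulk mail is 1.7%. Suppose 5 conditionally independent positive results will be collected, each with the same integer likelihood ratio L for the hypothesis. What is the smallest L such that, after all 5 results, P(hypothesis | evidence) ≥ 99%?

6

Prior odds = 0.017/0.983 = 17/983.
Target odds = 0.99/0.01 = 99.
Need L⁵ ≥ 99 ÷ (17/983) = 97317/17.
5⁵ = 3125 < 97317/17 ≤ 7776 = 6⁵, so L = 6.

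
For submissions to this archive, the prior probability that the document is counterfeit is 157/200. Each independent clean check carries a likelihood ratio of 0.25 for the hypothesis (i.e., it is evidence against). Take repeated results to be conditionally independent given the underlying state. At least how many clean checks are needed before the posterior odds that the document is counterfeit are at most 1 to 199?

5

Prior odds = 0.785/0.215 = 157/43.
Likelihood ratio per clean check = 0.25.
Target odds = 1/199.
Need (157/43) × 0.25ⁿ ≤ 1/199, i.e. 0.25ⁿ ≤ 43/31243.
0.25⁴ = 0.00390625 is still above 43/31243 but 0.25⁵ = 1/1024 is at or below it, so n = 5.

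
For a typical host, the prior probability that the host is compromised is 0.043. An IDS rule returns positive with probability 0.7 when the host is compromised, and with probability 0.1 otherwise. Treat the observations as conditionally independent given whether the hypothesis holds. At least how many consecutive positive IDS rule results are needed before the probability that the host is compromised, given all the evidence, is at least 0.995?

Prior odds = 0.043/0.957 = 43/957.
Likelihood ratio of a positive result = 0.7/0.1 = 7.
Target odds: 0.995 ÷ 0.005 = 199.
Require 7ⁿ ≥ 199 ÷ (43/957) = 190443/43.
7⁴ = 2401 falls short of 190443/43 but 7⁵ = 16807 reaches it, so n = 5.

5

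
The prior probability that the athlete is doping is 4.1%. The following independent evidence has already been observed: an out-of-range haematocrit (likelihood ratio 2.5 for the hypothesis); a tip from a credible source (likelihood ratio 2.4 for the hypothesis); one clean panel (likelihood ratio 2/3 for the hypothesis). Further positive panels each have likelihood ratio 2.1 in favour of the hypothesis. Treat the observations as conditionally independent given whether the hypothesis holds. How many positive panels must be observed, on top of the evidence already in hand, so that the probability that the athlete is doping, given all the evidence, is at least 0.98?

Prior odds = 0.041/0.959 = 41/959.
Combined Bayes factor of the evidence already in hand = 2.5 × 2.4 × (2/3) = 4.
Odds after that evidence = (41/959) × 4 = 164/959.
Target odds = 0.98/0.02 = 49.
Need 2.1ⁿ ≥ 49 ÷ (164/959) = 46991/164.
2.1⁷ ≈180.109 falls short of 46991/164 but 2.1⁸ ≈378.229 reaches it, so n = 8.

8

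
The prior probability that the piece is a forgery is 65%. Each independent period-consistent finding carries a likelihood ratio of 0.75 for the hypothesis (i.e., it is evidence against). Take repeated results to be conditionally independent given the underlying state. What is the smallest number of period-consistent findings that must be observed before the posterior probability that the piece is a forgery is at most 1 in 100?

Prior odds = 0.65/0.35 = 13/7.
Likelihood ratio per period-consistent finding = 0.75.
Target posterior odds = 0.01/0.99 = 1/99.
Need (13/7) × 0.75ⁿ ≤ 1/99, i.e. 0.75ⁿ ≤ 7/1287.
0.75¹⁸ ≈0.00563771 is still above 7/1287 but 0.75¹⁹ ≈0.00422828 is at or below it, so n = 19.

19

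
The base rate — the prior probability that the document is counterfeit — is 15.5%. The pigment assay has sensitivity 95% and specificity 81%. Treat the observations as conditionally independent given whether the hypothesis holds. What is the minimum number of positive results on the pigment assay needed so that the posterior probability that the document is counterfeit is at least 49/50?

Prior odds = 0.155/0.845 = 31/169.
False-positive rate = 1 − 0.81 = 0.19; likelihood ratio of a positive = 0.95/0.19 = 5.
Target odds: 0.98 ÷ 0.02 = 49.
Need (31/169) × 5ⁿ ≥ 49, i.e. 5ⁿ ≥ 8281/31.
5³ = 125 falls short of 8281/31 but 5⁴ = 625 reaches it, so n = 4.

4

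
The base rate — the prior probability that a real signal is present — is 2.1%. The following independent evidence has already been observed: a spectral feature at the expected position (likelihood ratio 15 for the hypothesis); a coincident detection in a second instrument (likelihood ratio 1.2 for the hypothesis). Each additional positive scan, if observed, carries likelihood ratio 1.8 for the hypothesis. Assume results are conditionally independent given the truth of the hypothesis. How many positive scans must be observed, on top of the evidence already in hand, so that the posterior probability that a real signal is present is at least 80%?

4

Prior odds = 0.021/0.979 = 21/979.
Combined Bayes factor of the evidence already in hand = 15 × 1.2 = 18.
Odds after that evidence = (21/979) × 18 = 378/979.
Target odds = 0.8/0.2 = 4.
Need 1.8ⁿ ≥ 4 ÷ (378/979) = 1958/189.
1.8³ = 5.832 falls short of 1958/189 but 1.8⁴ = 10.4976 reaches it, so n = 4.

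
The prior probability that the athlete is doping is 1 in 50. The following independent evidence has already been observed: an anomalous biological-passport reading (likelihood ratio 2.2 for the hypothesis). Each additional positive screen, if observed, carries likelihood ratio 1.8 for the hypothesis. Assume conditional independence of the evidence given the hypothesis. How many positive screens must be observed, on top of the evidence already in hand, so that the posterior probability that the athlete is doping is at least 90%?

10

Prior odds = 0.02/0.98 = 1/49.
Bayes factor of the evidence already in hand = 2.2.
Odds after that evidence = (1/49) × 2.2 = 11/245.
Target odds = 0.9/0.1 = 9.
Need 1.8ⁿ ≥ 9 ÷ (11/245) = 2205/11.
1.8⁹ = 387420489/1953125 falls short of 2205/11 but 1.8¹⁰ ≈357.047 reaches it, so n = 10.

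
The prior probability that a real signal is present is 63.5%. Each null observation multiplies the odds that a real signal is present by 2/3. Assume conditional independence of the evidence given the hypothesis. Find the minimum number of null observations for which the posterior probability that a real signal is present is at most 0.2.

Prior odds: 0.635 ÷ 0.365 = 127/73.
Likelihood ratio per null observation = 2/3.
Target posterior odds = 0.2/0.8 = 0.25.
Require (2/3)ⁿ ≤ 0.25 ÷ (127/73) = 73/508.
(2/3)⁴ = 16/81 is still above 73/508 but (2/3)⁵ = 32/243 is at or below it, so n = 5.

5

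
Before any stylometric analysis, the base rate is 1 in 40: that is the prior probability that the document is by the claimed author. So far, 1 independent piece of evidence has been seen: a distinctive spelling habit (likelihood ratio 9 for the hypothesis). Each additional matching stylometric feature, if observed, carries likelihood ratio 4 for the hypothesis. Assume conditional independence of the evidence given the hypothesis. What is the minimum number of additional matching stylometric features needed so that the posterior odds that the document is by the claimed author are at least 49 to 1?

4

Prior odds = 0.025/0.975 = 1/39.
Bayes factor of the evidence already in hand = 9.
Odds after that evidence = (1/39) × 9 = 3/13.
Target odds = 49.
Need 4ⁿ ≥ 49 ÷ (3/13) = 637/3.
4³ = 64 falls short of 637/3 but 4⁴ = 256 reaches it, so n = 4.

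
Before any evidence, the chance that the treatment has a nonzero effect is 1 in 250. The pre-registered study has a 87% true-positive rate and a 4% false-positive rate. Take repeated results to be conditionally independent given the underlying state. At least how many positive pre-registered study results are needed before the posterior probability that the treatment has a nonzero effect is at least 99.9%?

5

Prior odds = 0.004/0.996 = 1/249.
Likelihood ratio of a positive result = 0.87/0.04 = 21.75.
Target odds: 0.999 ÷ 0.001 = 999.
Need (1/249) × 21.75ⁿ ≥ 999, i.e. 21.75ⁿ ≥ 248751.
21.75⁴ = 57289761/256 falls short of 248751 but 21.75⁵ ≈4.86739e+06 reaches it, so n = 5.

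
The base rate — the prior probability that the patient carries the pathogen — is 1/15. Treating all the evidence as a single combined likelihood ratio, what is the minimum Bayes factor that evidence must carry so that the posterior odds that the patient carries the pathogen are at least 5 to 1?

Prior odds = (1/15)/(14/15) = 1/14.
Target odds = 5.
Required Bayes factor = 5 ÷ (1/14) = 70.

70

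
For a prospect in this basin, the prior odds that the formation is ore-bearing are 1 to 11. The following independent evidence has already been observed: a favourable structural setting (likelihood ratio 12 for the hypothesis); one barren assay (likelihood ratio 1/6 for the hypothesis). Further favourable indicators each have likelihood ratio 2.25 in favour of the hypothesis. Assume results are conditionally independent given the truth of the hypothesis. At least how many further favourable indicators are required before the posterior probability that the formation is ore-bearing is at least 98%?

Prior odds = 1/11.
Combined Bayes factor of the evidence already in hand = 12 × (1/6) = 2.
Odds after that evidence = (1/11) × 2 = 2/11.
Target odds = 0.98/0.02 = 49.
Need 2.25ⁿ ≥ 49 ÷ (2/11) = 269.5.
2.25⁶ = 531441/4096 falls short of 269.5 but 2.25⁷ = 4782969/16384 reaches it, so n = 7.

7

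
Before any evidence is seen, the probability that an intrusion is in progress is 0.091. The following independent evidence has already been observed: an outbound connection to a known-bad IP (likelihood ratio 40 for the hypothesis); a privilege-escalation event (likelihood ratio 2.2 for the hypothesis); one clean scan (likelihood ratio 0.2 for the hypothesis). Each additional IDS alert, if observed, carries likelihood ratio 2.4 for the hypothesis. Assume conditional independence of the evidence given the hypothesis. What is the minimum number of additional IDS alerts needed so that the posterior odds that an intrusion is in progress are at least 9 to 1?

Prior odds = 0.091/0.909 = 91/909.
Combined Bayes factor of the evidence already in hand = 40 × 2.2 × 0.2 = 17.6.
Odds after that evidence = (91/909) × 17.6 = 8008/4545.
Target odds = 9.
Need 2.4ⁿ ≥ 9 ÷ (8008/4545) = 40905/8008.
2.4¹ = 2.4 falls short of 40905/8008 but 2.4² = 5.76 reaches it, so n = 2.

2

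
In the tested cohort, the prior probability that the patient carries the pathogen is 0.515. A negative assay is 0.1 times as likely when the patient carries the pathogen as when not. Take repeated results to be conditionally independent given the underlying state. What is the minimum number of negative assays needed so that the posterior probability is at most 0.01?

Prior odds: 0.515 ÷ 0.485 = 103/97.
Likelihood ratio per negative assay = 0.1.
Target posterior odds = 0.01/0.99 = 1/99.
Require 0.1ⁿ ≤ 1/99 ÷ (103/97) = 97/10197.
0.1² = 0.01 is still above 97/10197 but 0.1³ = 0.001 is at or below it, so n = 3.

3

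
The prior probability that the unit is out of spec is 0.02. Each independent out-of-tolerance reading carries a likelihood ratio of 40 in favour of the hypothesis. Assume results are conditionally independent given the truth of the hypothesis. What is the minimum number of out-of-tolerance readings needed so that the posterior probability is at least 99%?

3

Prior odds = 0.02/0.98 = 1/49.
Likelihood ratio per out-of-tolerance reading = 40.
Target odds: 0.99 ÷ 0.01 = 99.
Require 40ⁿ ≥ 99 ÷ (1/49) = 4851.
40² = 1600 falls short of 4851 but 40³ = 64000 reaches it, so n = 3.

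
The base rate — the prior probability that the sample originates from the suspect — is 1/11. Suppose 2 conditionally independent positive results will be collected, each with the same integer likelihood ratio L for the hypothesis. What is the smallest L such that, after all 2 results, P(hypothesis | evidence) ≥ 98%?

Prior odds = (1/11)/(10/11) = 0.1.
Target odds = 0.98/0.02 = 49.
Need L² ≥ 49 ÷ 0.1 = 490.
22² = 484 < 490 ≤ 529 = 23², so L = 23.

23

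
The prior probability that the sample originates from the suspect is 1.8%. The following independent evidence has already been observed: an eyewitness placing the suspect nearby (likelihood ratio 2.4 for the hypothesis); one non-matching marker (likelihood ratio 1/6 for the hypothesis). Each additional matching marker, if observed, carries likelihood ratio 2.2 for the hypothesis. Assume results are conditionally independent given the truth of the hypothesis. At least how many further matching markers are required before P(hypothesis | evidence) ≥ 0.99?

Prior odds = 0.018/0.982 = 9/491.
Combined Bayes factor of the evidence already in hand = 2.4 × (1/6) = 0.4.
Odds after that evidence = (9/491) × 0.4 = 18/2455.
Target odds = 0.99/0.01 = 99.
Need 2.2ⁿ ≥ 99 ÷ (18/2455) = 13502.5.
2.2¹² ≈12855 falls short of 13502.5 but 2.2¹³ ≈28281 reaches it, so n = 13.

13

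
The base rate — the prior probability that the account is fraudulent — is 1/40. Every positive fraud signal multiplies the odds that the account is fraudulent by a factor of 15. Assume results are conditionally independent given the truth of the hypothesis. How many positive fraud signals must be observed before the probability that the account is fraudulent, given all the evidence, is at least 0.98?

Prior odds = 0.025/0.975 = 1/39.
Likelihood ratio per positive fraud signal = 15.
Target odds: 0.98 ÷ 0.02 = 49.
Need (1/39) × 15ⁿ ≥ 49, i.e. 15ⁿ ≥ 1911.
15² = 225 falls short of 1911 but 15³ = 3375 reaches it, so n = 3.

3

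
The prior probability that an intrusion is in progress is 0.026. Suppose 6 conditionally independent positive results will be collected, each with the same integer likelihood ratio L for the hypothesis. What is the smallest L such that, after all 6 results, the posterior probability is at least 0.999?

6

Prior odds = 0.026/0.974 = 13/487.
Target odds = 0.999/0.001 = 999.
Need L⁶ ≥ 999 ÷ (13/487) = 486513/13.
5⁶ = 15625 < 486513/13 ≤ 46656 = 6⁶, so L = 6.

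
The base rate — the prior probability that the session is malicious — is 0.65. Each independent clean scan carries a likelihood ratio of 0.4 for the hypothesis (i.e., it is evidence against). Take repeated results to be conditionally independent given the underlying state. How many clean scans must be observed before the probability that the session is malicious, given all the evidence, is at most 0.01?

Prior odds: 0.65 ÷ 0.35 = 13/7.
Likelihood ratio per clean scan = 0.4.
Target posterior odds = 0.01/0.99 = 1/99.
Require 0.4ⁿ ≤ 1/99 ÷ (13/7) = 7/1287.
0.4⁵ = 0.01024 is still above 7/1287 but 0.4⁶ = 64/15625 is at or below it, so n = 6.

6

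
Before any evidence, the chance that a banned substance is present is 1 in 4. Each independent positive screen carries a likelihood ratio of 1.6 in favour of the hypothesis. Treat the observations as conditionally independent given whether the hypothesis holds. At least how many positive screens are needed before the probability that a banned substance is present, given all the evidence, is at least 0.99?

Prior odds = 0.25/0.75 = 1/3.
Likelihood ratio per positive screen = 1.6.
Target odds: 0.99 ÷ 0.01 = 99.
Require 1.6ⁿ ≥ 99 ÷ (1/3) = 297.
1.6¹² ≈281.475 falls short of 297 but 1.6¹³ ≈450.36 reaches it, so n = 13.

13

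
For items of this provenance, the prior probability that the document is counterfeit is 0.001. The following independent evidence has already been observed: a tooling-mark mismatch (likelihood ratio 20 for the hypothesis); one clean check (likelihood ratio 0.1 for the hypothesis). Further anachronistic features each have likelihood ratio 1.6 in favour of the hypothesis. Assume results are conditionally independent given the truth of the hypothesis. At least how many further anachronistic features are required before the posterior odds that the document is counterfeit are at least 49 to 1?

22

Prior odds = 0.001/0.999 = 1/999.
Combined Bayes factor of the evidence already in hand = 20 × 0.1 = 2.
Odds after that evidence = (1/999) × 2 = 2/999.
Target odds = 49.
Need 1.6ⁿ ≥ 49 ÷ (2/999) = 24475.5.
1.6²¹ ≈19342.8 falls short of 24475.5 but 1.6²² ≈30948.5 reaches it, so n = 22.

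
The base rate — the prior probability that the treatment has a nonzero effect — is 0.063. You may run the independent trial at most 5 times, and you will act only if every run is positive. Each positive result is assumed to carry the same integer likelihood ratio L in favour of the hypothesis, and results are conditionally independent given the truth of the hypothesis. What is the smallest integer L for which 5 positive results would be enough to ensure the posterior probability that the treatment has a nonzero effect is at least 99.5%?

Prior odds = 0.063/0.937 = 63/937.
Target odds = 0.995/0.005 = 199.
Need L⁵ ≥ 199 ÷ (63/937) = 186463/63.
4⁵ = 1024 < 186463/63 ≤ 3125 = 5⁵, so L = 5.

5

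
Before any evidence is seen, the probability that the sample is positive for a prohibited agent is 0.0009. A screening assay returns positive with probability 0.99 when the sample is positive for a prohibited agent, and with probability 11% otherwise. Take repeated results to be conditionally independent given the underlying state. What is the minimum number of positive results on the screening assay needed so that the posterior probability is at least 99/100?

6

Prior odds: 0.0009 ÷ 0.9991 = 9/9991.
Likelihood ratio of a positive result = 0.99/0.11 = 9.
Target posterior odds = 0.99/0.01 = 99.
Require 9ⁿ ≥ 99 ÷ (9/9991) = 109901.
9⁵ = 59049 falls short of 109901 but 9⁶ = 531441 reaches it, so n = 6.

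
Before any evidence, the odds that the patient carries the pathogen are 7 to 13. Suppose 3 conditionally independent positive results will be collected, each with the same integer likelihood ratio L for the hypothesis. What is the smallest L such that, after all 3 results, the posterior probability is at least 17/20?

Prior odds = 7/13.
Target odds = 0.85/0.15 = 17/3.
Need L³ ≥ 17/3 ÷ (7/13) = 221/21.
2³ = 8 < 221/21 ≤ 27 = 3³, so L = 3.

3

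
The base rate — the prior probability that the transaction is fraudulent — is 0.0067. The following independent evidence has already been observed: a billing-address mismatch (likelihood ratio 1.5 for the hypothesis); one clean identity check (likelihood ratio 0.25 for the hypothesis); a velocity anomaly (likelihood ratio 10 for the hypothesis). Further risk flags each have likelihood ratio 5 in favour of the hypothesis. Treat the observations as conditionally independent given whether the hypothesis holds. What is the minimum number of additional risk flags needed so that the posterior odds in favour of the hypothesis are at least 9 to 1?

Prior odds = 0.0067/0.9933 = 67/9933.
Combined Bayes factor of the evidence already in hand = 1.5 × 0.25 × 10 = 3.75.
Odds after that evidence = (67/9933) × 3.75 = 335/13244.
Target odds = 9.
Need 5ⁿ ≥ 9 ÷ (335/13244) = 119196/335.
5³ = 125 falls short of 119196/335 but 5⁴ = 625 reaches it, so n = 4.

4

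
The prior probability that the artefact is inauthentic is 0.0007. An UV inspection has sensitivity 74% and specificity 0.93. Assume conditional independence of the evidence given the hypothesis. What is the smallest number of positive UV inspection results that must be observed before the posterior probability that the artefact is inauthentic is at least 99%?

Prior odds = 0.0007/0.9993 = 7/9993.
False-positive rate = 1 − 0.93 = 0.07; likelihood ratio of a positive = 0.74/0.07 = 74/7.
Target posterior odds = 0.99/0.01 = 99.
Require (74/7)ⁿ ≥ 99 ÷ (7/9993) = 989307/7.
(74/7)⁵ ≈132029 falls short of 989307/7 but (74/7)⁶ ≈1.39573e+06 reaches it, so n = 6.

6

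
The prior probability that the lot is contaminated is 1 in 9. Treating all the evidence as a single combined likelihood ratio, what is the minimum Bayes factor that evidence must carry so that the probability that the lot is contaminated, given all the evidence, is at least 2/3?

16

Prior odds = (1/9)/(8/9) = 0.125.
Target odds = (2/3)/(1/3) = 2.
Required Bayes factor = 2 ÷ 0.125 = 16.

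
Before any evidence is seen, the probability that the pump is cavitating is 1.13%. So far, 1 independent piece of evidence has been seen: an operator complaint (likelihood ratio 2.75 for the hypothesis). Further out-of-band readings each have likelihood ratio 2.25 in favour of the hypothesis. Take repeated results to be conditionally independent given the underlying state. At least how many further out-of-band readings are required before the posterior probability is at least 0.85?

Prior odds = 0.0113/0.9887 = 113/9887.
Bayes factor of the evidence already in hand = 2.75.
Odds after that evidence = (113/9887) × 2.75 = 1243/39548.
Target odds = 0.85/0.15 = 17/3.
Need 2.25ⁿ ≥ 17/3 ÷ (1243/39548) = 672316/3729.
2.25⁶ = 531441/4096 falls short of 672316/3729 but 2.25⁷ = 4782969/16384 reaches it, so n = 7.

7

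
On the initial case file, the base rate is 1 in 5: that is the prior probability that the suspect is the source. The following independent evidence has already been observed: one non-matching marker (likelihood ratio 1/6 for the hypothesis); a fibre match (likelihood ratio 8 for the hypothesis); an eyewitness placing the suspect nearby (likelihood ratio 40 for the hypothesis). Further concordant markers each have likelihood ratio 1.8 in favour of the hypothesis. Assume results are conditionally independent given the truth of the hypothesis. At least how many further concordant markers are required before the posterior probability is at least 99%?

Prior odds = 0.2/0.8 = 0.25.
Combined Bayes factor of the evidence already in hand = (1/6) × 8 × 40 = 160/3.
Odds after that evidence = 0.25 × 160/3 = 40/3.
Target odds = 0.99/0.01 = 99.
Need 1.8ⁿ ≥ 99 ÷ (40/3) = 7.425.
1.8³ = 5.832 falls short of 7.425 but 1.8⁴ = 10.4976 reaches it, so n = 4.

4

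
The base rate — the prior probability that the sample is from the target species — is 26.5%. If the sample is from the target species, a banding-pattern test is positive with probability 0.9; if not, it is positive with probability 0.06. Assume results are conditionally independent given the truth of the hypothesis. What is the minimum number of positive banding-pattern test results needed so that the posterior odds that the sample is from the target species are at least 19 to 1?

Prior odds: 0.265 ÷ 0.735 = 53/147.
Likelihood ratio of a positive = 0.9/0.06 = 15.
Target odds = 19.
Require 15ⁿ ≥ 19 ÷ (53/147) = 2793/53.
15¹ = 15 falls short of 2793/53 but 15² = 225 reaches it, so n = 2.

2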